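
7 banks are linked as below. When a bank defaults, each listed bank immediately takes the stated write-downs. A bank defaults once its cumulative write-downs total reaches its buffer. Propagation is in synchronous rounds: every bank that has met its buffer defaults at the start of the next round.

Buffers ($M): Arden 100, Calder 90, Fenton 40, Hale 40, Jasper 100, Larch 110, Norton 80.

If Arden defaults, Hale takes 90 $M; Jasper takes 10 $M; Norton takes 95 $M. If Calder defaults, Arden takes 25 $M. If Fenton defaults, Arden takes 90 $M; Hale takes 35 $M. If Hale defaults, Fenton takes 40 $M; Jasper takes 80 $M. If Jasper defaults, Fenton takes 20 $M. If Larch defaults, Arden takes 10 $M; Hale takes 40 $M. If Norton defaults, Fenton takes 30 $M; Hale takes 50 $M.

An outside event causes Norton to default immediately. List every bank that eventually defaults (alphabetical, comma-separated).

Fenton, Hale, Norton

Round 1 — Norton defaults (initial).
  Fenton: +30 → 30 < 40
  Hale: +50 → 50 ≥ 40
Round 2 — Hale defaults.
  Fenton: +40 → 70 ≥ 40
  Jasper: +80 → 80 < 100
Round 3 — Fenton defaults.
  Arden: +90 → 90 < 100
No further defaults.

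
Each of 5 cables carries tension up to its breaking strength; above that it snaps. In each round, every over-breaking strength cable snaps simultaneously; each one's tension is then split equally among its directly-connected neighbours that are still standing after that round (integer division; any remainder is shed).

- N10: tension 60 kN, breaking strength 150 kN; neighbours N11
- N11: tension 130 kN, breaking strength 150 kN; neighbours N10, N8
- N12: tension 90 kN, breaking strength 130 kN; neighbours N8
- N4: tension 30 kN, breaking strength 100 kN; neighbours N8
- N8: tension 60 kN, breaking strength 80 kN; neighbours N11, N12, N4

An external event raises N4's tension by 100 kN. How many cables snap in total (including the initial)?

5

Round 1 — N4 at 130 > 100. N4 snaps.
  N4 sheds 130 kN to N8: 130 each.
    N8: 60+130 = 190 > 80
Round 2 — N8 snaps.
  N8 sheds 190 kN to N11, N12: 95 each.
    N11: 130+95 = 225 > 150
    N12: 90+95 = 185 > 130
Round 3 — N11, N12 snap.
  N11 sheds 225 kN to N10: 225 each.
    N10: 60+225 = 285 > 150
  N12 sheds 185 kN: no online neighbours, lost.
Round 4 — N10 snaps.
  N10 sheds 285 kN: no online neighbours, lost.
No further breaks.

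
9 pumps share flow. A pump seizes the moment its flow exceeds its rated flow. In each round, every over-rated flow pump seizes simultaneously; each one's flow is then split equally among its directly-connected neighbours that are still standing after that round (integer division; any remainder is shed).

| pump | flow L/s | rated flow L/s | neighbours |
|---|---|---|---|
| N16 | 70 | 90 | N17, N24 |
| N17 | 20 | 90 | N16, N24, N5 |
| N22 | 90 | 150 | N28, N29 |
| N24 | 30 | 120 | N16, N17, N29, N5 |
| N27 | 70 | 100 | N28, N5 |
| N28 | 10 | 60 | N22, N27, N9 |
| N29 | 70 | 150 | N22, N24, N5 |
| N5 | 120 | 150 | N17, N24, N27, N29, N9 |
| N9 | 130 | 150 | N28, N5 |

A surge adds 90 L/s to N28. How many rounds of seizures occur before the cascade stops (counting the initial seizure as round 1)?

5

Round 1 — N28 at 100 > 60. N28 seizes.
  N28 sheds 100 L/s to N22, N27, N9: 33 each (1 lost).
    N22: 90+33 = 123 ≤ 150
    N27: 70+33 = 103 > 100
    N9: 130+33 = 163 > 150
Round 2 — N27, N9 seize.
  N27 sheds 103 L/s to N5: 103 each.
    N5: 120+103 = 223 > 150
  N9 sheds 163 L/s to N5: 163 each.
    N5: 223+163 = 386 > 150
Round 3 — N5 seizes.
  N5 sheds 386 L/s to N17, N24, N29: 128 each (2 lost).
    N17: 20+128 = 148 > 90
    N24: 30+128 = 158 > 120
    N29: 70+128 = 198 > 150
Round 4 — N17, N24, N29 seize.
  N17 sheds 148 L/s to N16: 148 each.
    N16: 70+148 = 218 > 90
  N24 sheds 158 L/s to N16: 158 each.
    N16: 218+158 = 376 > 90
  N29 sheds 198 L/s to N22: 198 each.
    N22: 123+198 = 321 > 150
Round 5 — N16, N22 seize.
  N16 sheds 376 L/s: no online neighbours, lost.
  N22 sheds 321 L/s: no online neighbours, lost.
No further seizures.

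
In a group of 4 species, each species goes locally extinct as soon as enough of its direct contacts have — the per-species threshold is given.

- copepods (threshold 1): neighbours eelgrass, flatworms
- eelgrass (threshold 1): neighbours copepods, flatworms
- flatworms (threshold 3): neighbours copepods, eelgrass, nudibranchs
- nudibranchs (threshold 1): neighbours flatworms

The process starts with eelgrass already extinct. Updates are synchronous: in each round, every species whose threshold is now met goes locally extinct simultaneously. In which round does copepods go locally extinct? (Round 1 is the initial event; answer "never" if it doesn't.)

Round 1 — eelgrass goes locally extinct (initial).
Round 2 — checking thresholds:
  copepods: 1 of 2 neighbours ≥ 1, goes locally extinct.
  flatworms: 1 of 3 neighbours < 3, below threshold.
Round 3 — no new extinctions; cascade stops.

2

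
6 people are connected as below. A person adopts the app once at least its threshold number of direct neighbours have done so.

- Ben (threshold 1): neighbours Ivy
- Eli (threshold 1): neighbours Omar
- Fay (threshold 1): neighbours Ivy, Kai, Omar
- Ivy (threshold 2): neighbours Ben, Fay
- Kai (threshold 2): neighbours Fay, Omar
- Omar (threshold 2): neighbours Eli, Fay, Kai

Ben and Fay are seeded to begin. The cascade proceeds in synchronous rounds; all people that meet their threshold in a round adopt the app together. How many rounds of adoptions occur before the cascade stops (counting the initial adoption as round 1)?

Round 1 — Ben, Fay adopt the app (initial).
Round 2 — checking thresholds:
  Ivy: 2 of 2 neighbours ≥ 2, adopts the app.
  Kai: 1 of 2 neighbours < 2, not yet.
  Omar: 1 of 3 neighbours < 2, not yet.
Round 3 — no new adoptions; cascade stops.

2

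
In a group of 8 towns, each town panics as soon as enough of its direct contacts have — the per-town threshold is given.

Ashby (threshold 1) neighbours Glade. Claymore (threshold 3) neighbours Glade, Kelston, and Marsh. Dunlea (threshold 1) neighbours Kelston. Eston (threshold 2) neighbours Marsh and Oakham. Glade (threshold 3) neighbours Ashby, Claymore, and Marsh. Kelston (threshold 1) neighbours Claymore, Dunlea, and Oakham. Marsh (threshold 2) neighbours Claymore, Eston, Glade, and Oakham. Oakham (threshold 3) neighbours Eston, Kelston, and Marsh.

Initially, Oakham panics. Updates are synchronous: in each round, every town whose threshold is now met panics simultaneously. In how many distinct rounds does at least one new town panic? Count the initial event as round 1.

Round 1 — Oakham panics (initial).
Round 2 — checking thresholds:
  Eston: 1 of 2 neighbours < 2, below threshold.
  Kelston: 1 of 3 neighbours ≥ 1, panics.
  Marsh: 1 of 4 neighbours < 2, below threshold.
Round 3 — checking thresholds:
  Claymore: 1 of 3 neighbours < 3, below threshold.
  Dunlea: 1 of 1 neighbours ≥ 1, panics.
  Eston: 1 of 2 neighbours < 2, below threshold.
  Marsh: 1 of 4 neighbours < 2, below threshold.
Round 4 — no new panics; cascade stops.

3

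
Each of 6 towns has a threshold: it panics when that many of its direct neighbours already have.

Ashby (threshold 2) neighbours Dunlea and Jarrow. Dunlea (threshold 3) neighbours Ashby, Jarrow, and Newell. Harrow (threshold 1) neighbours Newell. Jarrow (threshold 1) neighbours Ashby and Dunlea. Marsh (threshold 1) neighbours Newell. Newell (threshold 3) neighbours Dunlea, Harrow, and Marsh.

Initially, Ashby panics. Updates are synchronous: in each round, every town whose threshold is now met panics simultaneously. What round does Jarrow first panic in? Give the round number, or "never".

Round 1 — Ashby panics (initial).
Round 2 — checking thresholds:
  Dunlea: 1 of 3 neighbours < 3, not yet.
  Jarrow: 1 of 2 neighbours ≥ 1, panics.
Round 3 — no new panics; cascade stops.

2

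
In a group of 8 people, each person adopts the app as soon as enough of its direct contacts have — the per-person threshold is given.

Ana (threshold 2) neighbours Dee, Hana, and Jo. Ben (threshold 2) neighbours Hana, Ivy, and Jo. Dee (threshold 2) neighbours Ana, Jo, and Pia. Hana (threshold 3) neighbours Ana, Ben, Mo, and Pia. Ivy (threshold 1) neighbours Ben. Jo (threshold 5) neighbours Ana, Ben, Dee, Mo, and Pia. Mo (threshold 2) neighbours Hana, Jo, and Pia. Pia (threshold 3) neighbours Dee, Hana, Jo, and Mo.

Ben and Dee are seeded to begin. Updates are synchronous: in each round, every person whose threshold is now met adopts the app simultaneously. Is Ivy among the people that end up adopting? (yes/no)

yes

Round 1 — Ben, Dee adopt the app (initial).
Round 2 — checking thresholds:
  Ana: 1 of 3 neighbours < 2, below threshold.
  Hana: 1 of 4 neighbours < 3, below threshold.
  Ivy: 1 of 1 neighbours ≥ 1, adopts the app.
  Jo: 2 of 5 neighbours < 5, below threshold.
  Pia: 1 of 4 neighbours < 3, below threshold.
Round 3 — no new adoptions; cascade stops.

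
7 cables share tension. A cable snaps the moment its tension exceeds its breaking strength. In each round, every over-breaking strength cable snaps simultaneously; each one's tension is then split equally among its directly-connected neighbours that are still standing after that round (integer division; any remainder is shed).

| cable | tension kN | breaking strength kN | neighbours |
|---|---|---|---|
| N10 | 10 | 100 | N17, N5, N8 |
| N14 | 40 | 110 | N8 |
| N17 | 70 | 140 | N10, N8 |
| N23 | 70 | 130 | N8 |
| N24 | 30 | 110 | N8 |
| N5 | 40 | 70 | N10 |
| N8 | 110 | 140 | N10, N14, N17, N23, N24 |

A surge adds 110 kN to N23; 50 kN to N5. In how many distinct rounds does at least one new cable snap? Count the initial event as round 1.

Round 1 — N23 at 180 > 130; N5 at 90 > 70. N23, N5 snap.
  N23 sheds 180 kN to N8: 180 each.
    N8: 110+180 = 290 > 140
  N5 sheds 90 kN to N10: 90 each.
    N10: 10+90 = 100 ≤ 100
Round 2 — N8 snaps.
  N8 sheds 290 kN to N10, N14, N17, N24: 72 each (2 lost).
    N10: 100+72 = 172 > 100
    N14: 40+72 = 112 > 110
    N17: 70+72 = 142 > 140
    N24: 30+72 = 102 ≤ 110
Round 3 — N10, N14, N17 snap.
  N10 sheds 172 kN: no online neighbours, lost.
  N14 sheds 112 kN: no online neighbours, lost.
  N17 sheds 142 kN: no online neighbours, lost.
No further breaks.

3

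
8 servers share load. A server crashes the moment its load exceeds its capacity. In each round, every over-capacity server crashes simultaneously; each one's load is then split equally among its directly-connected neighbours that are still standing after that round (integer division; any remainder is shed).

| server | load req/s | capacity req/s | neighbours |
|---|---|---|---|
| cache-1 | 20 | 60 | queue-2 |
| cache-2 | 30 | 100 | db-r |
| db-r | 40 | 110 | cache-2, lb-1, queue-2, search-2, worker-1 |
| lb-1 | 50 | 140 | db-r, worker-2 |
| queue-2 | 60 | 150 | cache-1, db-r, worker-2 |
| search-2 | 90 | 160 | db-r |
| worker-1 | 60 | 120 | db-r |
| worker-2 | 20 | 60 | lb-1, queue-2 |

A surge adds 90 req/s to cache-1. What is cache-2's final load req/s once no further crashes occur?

Round 1 — cache-1 at 110 > 60. cache-1 crashes.
  cache-1 sheds 110 req/s to queue-2: 110 each.
    queue-2: 60+110 = 170 > 150
Round 2 — queue-2 crashes.
  queue-2 sheds 170 req/s to db-r, worker-2: 85 each.
    db-r: 40+85 = 125 > 110
    worker-2: 20+85 = 105 > 60
Round 3 — db-r, worker-2 crash.
  db-r sheds 125 req/s to cache-2, lb-1, search-2, worker-1: 31 each (1 lost).
    cache-2: 30+31 = 61 ≤ 100
    lb-1: 50+31 = 81 ≤ 140
    search-2: 90+31 = 121 ≤ 160
    worker-1: 60+31 = 91 ≤ 120
  worker-2 sheds 105 req/s to lb-1: 105 each.
    lb-1: 81+105 = 186 > 140
Round 4 — lb-1 crashes.
  lb-1 sheds 186 req/s: no online neighbours, lost.
No further crashes.

61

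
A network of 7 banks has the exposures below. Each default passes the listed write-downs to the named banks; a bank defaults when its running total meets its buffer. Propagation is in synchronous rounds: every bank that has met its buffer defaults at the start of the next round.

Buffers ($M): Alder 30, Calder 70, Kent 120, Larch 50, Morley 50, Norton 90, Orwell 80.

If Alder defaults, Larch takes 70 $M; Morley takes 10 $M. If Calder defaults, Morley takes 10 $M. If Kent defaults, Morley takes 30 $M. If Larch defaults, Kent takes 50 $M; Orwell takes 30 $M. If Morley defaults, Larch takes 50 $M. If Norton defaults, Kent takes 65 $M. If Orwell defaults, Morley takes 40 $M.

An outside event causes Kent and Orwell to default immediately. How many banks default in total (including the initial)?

Round 1 — Kent, Orwell default (initial).
  Morley: +30+40 → 70 ≥ 50
Round 2 — Morley defaults.
  Larch: +50 → 50 ≥ 50
Round 3 — Larch defaults.
No further defaults.

4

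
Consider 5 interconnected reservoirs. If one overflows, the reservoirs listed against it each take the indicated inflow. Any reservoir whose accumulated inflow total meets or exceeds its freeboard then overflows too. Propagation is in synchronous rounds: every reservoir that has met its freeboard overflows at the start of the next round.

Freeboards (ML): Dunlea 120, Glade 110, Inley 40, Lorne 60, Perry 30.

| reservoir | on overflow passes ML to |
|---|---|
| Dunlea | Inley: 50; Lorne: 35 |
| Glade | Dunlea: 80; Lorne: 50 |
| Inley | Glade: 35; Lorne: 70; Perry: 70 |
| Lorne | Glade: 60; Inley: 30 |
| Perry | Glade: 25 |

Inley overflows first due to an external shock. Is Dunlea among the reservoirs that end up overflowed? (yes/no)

no

Round 1 — Inley overflows (initial).
  Glade: +35 → 35 < 110
  Lorne: +70 → 70 ≥ 60
  Perry: +70 → 70 ≥ 30
Round 2 — Lorne, Perry overflow.
  Glade: +60+25 → 120 ≥ 110
Round 3 — Glade overflows.
  Dunlea: +80 → 80 < 120
No further overflows.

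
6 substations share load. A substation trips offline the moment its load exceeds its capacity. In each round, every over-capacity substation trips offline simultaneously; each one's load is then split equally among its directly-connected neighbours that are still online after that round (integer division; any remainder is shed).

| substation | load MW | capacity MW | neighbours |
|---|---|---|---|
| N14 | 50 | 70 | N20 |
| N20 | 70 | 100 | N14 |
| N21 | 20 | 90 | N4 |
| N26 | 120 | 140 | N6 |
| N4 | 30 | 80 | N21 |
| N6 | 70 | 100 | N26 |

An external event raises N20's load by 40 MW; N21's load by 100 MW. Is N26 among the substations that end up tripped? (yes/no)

Round 1 — N20 at 110 > 100; N21 at 120 > 90. N20, N21 trip offline.
  N20 sheds 110 MW to N14: 110 each.
    N14: 50+110 = 160 > 70
  N21 sheds 120 MW to N4: 120 each.
    N4: 30+120 = 150 > 80
Round 2 — N14, N4 trip offline.
  N14 sheds 160 MW: no online neighbours, lost.
  N4 sheds 150 MW: no online neighbours, lost.
No further trips.

no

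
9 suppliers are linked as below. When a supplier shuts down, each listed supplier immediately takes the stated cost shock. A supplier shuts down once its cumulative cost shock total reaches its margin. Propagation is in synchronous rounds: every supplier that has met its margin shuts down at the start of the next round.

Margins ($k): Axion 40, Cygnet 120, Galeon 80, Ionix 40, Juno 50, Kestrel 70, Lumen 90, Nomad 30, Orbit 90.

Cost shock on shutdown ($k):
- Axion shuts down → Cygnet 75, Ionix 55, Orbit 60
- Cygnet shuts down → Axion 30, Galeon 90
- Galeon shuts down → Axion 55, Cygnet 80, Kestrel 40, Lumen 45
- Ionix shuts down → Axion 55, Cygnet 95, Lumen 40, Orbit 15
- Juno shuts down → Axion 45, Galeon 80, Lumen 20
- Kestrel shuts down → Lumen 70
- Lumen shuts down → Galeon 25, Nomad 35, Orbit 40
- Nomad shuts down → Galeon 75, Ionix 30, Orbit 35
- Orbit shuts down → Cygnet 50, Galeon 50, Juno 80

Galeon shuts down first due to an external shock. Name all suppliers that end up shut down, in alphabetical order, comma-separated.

Axion, Cygnet, Galeon, Ionix

Round 1 — Galeon shuts down (initial).
  Axion: +55 → 55 ≥ 40
  Cygnet: +80 → 80 < 120
  Kestrel: +40 → 40 < 70
  Lumen: +45 → 45 < 90
Round 2 — Axion shuts down.
  Cygnet: +75 → 155 ≥ 120
  Ionix: +55 → 55 ≥ 40
  Orbit: +60 → 60 < 90
Round 3 — Cygnet, Ionix shut down.
  Lumen: +40 → 85 < 90
  Orbit: +15 → 75 < 90
No further shutdowns.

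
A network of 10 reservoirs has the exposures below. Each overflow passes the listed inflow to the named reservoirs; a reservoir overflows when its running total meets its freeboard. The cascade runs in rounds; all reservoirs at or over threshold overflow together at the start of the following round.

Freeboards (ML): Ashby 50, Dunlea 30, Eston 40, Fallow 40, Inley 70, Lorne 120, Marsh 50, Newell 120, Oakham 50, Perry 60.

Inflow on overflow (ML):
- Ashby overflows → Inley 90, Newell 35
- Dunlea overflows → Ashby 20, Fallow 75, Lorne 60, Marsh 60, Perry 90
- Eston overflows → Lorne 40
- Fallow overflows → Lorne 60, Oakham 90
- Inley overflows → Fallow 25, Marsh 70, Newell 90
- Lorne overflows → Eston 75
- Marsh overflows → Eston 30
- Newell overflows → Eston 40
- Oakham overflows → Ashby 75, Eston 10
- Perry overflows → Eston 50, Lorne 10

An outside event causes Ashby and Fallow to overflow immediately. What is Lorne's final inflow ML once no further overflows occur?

Round 1 — Ashby, Fallow overflow (initial).
  Inley: +90 → 90 ≥ 70
  Lorne: +60 → 60 < 120
  Newell: +35 → 35 < 120
  Oakham: +90 → 90 ≥ 50
Round 2 — Inley, Oakham overflow.
  Eston: +10 → 10 < 40
  Marsh: +70 → 70 ≥ 50
  Newell: +90 → 125 ≥ 120
Round 3 — Marsh, Newell overflow.
  Eston: +30+40 → 80 ≥ 40
Round 4 — Eston overflows.
  Lorne: +40 → 100 < 120
No further overflows.

100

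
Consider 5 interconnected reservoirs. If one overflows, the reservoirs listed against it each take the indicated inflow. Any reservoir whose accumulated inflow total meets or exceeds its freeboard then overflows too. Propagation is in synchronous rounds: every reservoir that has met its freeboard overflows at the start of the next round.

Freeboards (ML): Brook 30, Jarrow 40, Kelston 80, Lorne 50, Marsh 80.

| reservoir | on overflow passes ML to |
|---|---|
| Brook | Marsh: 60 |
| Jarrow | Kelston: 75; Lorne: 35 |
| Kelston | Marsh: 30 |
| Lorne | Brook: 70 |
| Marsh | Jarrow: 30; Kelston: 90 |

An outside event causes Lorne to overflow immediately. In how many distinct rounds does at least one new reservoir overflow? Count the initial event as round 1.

2

Round 1 — Lorne overflows (initial).
  Brook: +70 → 70 ≥ 30
Round 2 — Brook overflows.
  Marsh: +60 → 60 < 80
No further overflows.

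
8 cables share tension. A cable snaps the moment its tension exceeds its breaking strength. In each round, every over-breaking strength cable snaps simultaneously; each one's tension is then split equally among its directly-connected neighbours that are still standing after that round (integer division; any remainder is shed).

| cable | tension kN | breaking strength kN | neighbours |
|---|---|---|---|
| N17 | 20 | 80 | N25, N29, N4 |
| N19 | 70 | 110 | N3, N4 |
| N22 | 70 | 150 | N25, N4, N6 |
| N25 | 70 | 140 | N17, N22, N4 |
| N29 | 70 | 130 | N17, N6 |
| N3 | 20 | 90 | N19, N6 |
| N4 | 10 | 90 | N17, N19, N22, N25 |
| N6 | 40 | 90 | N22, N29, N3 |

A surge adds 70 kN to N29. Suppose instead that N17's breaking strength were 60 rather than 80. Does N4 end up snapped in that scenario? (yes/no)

no

With N17's breaking strength at 60:
Round 1 — N29 at 140 > 130. N29 snaps.
  N29 sheds 140 kN to N17, N6: 70 each.
    N17: 20+70 = 90 > 60
    N6: 40+70 = 110 > 90
Round 2 — N17, N6 snap.
  N17 sheds 90 kN to N25, N4: 45 each.
    N25: 70+45 = 115 ≤ 140
    N4: 10+45 = 55 ≤ 90
  N6 sheds 110 kN to N22, N3: 55 each.
    N22: 70+55 = 125 ≤ 150
    N3: 20+55 = 75 ≤ 90
No further breaks.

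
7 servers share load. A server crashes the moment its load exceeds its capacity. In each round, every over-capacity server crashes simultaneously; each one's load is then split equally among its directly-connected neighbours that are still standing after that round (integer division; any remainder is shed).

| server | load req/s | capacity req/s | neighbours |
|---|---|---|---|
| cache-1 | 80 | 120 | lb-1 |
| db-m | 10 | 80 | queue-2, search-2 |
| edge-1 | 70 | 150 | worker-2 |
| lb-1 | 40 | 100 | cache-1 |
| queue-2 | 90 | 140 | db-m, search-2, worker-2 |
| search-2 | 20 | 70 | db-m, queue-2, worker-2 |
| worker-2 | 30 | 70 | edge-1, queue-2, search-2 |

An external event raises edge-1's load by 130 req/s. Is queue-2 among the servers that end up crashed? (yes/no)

yes

Round 1 — edge-1 at 200 > 150. edge-1 crashes.
  edge-1 sheds 200 req/s to worker-2: 200 each.
    worker-2: 30+200 = 230 > 70
Round 2 — worker-2 crashes.
  worker-2 sheds 230 req/s to queue-2, search-2: 115 each.
    queue-2: 90+115 = 205 > 140
    search-2: 20+115 = 135 > 70
Round 3 — queue-2, search-2 crash.
  queue-2 sheds 205 req/s to db-m: 205 each.
    db-m: 10+205 = 215 > 80
  search-2 sheds 135 req/s to db-m: 135 each.
    db-m: 215+135 = 350 > 80
Round 4 — db-m crashes.
  db-m sheds 350 req/s: no online neighbours, lost.
No further crashes.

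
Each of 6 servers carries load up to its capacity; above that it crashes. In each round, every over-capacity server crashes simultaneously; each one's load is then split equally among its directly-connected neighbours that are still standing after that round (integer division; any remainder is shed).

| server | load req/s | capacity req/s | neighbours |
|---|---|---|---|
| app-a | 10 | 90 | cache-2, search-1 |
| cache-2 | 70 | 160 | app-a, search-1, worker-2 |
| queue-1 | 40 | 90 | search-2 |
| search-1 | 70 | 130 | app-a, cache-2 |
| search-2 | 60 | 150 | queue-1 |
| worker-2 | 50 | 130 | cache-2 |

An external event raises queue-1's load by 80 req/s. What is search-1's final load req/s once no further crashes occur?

Round 1 — queue-1 at 120 > 90. queue-1 crashes.
  queue-1 sheds 120 req/s to search-2: 120 each.
    search-2: 60+120 = 180 > 150
Round 2 — search-2 crashes.
  search-2 sheds 180 req/s: no online neighbours, lost.
No further crashes.

70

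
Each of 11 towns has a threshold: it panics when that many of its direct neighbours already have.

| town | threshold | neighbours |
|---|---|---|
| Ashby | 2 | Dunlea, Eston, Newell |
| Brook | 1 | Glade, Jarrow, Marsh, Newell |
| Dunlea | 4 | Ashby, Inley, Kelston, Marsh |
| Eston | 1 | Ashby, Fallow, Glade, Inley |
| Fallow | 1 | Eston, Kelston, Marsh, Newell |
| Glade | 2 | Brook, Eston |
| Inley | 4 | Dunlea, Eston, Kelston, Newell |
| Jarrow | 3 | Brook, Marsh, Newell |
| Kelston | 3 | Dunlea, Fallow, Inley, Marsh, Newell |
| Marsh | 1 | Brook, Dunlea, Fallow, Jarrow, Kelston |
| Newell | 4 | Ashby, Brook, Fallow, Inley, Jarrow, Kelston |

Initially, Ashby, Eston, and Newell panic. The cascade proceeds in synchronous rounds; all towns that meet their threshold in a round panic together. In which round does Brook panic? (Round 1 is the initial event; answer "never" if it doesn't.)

Round 1 — Ashby, Eston, Newell panic (initial).
Round 2 — checking thresholds:
  Brook: 1 of 4 neighbours ≥ 1, panics.
  Dunlea: 1 of 4 neighbours < 4, below threshold.
  Fallow: 2 of 4 neighbours ≥ 1, panics.
  Glade: 1 of 2 neighbours < 2, below threshold.
  Inley: 2 of 4 neighbours < 4, below threshold.
  Jarrow: 1 of 3 neighbours < 3, below threshold.
  Kelston: 1 of 5 neighbours < 3, below threshold.
Round 3 — checking thresholds:
  Dunlea: 1 of 4 neighbours < 4, below threshold.
  Glade: 2 of 2 neighbours ≥ 2, panics.
  Inley: 2 of 4 neighbours < 4, below threshold.
  Jarrow: 2 of 3 neighbours < 3, below threshold.
  Kelston: 2 of 5 neighbours < 3, below threshold.
  Marsh: 2 of 5 neighbours ≥ 1, panics.
Round 4 — checking thresholds:
  Dunlea: 2 of 4 neighbours < 4, below threshold.
  Inley: 2 of 4 neighbours < 4, below threshold.
  Jarrow: 3 of 3 neighbours ≥ 3, panics.
  Kelston: 3 of 5 neighbours ≥ 3, panics.
Round 5 — no new panics; cascade stops.

2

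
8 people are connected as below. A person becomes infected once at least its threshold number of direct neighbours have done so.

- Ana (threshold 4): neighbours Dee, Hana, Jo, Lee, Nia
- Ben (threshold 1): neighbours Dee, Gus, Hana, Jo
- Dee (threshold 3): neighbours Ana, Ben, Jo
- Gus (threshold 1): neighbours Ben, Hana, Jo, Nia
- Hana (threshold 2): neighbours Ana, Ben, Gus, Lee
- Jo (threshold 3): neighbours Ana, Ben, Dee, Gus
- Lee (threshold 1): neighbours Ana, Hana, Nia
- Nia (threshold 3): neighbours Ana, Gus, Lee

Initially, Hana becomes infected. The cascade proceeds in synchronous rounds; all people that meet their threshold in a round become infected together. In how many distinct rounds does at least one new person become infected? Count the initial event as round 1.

2

Round 1 — Hana becomes infected (initial).
Round 2 — checking thresholds:
  Ana: 1 of 5 neighbours < 4, below threshold.
  Ben: 1 of 4 neighbours ≥ 1, becomes infected.
  Gus: 1 of 4 neighbours ≥ 1, becomes infected.
  Lee: 1 of 3 neighbours ≥ 1, becomes infected.
Round 3 — no new infections; cascade stops.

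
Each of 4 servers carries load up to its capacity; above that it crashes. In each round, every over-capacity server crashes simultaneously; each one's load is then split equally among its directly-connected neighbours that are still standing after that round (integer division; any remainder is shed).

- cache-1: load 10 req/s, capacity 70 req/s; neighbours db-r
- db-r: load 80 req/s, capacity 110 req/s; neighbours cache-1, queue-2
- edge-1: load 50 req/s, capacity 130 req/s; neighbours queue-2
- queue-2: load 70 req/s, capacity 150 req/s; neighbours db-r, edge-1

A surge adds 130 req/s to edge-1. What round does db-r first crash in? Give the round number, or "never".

3

Round 1 — edge-1 at 180 > 130. edge-1 crashes.
  edge-1 sheds 180 req/s to queue-2: 180 each.
    queue-2: 70+180 = 250 > 150
Round 2 — queue-2 crashes.
  queue-2 sheds 250 req/s to db-r: 250 each.
    db-r: 80+250 = 330 > 110
Round 3 — db-r crashes.
  db-r sheds 330 req/s to cache-1: 330 each.
    cache-1: 10+330 = 340 > 70
Round 4 — cache-1 crashes.
  cache-1 sheds 340 req/s: no online neighbours, lost.
No further crashes.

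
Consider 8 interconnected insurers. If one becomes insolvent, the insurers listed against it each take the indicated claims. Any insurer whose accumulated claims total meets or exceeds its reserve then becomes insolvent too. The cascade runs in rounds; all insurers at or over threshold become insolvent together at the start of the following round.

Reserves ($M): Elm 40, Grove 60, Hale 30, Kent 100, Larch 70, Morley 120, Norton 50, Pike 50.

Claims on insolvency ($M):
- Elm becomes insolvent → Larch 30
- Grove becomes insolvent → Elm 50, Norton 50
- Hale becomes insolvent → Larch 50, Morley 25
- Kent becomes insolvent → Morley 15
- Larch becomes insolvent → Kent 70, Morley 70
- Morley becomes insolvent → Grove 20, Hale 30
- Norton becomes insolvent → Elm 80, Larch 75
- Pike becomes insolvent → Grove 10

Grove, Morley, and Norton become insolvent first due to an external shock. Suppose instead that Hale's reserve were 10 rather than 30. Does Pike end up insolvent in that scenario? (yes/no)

no

With Hale's reserve at 10:
Round 1 — Grove, Morley, Norton become insolvent (initial).
  Elm: +50+80 → 130 ≥ 40
  Hale: +30 → 30 ≥ 10
  Larch: +75 → 75 ≥ 70
Round 2 — Elm, Hale, Larch become insolvent.
  Kent: +70 → 70 < 100
No further insolvencies.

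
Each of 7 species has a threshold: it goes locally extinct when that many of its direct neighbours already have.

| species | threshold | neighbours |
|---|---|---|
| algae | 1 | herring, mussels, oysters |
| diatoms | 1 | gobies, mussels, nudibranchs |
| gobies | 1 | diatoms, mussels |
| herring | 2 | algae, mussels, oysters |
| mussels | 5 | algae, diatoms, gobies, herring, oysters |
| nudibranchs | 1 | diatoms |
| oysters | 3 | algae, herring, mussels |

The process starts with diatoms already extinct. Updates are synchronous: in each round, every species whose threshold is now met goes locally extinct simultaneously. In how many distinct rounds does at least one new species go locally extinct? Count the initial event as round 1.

2

Round 1 — diatoms goes locally extinct (initial).
Round 2 — checking thresholds:
  gobies: 1 of 2 neighbours ≥ 1, goes locally extinct.
  mussels: 1 of 5 neighbours < 5, holds.
  nudibranchs: 1 of 1 neighbours ≥ 1, goes locally extinct.
Round 3 — no new extinctions; cascade stops.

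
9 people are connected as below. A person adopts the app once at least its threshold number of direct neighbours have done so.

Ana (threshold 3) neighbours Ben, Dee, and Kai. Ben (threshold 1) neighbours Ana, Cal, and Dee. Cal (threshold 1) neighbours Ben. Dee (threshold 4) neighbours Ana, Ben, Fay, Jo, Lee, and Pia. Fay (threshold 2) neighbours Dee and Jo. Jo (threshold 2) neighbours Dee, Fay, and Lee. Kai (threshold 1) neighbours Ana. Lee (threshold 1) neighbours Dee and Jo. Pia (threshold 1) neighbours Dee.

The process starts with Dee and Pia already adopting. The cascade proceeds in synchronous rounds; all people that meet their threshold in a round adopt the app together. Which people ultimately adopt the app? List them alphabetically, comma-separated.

Ben, Cal, Dee, Fay, Jo, Lee, Pia

Round 1 — Dee, Pia adopt the app (initial).
Round 2 — checking thresholds:
  Ana: 1 of 3 neighbours < 3, holds.
  Ben: 1 of 3 neighbours ≥ 1, adopts the app.
  Fay: 1 of 2 neighbours < 2, holds.
  Jo: 1 of 3 neighbours < 2, holds.
  Lee: 1 of 2 neighbours ≥ 1, adopts the app.
Round 3 — checking thresholds:
  Ana: 2 of 3 neighbours < 3, holds.
  Cal: 1 of 1 neighbours ≥ 1, adopts the app.
  Fay: 1 of 2 neighbours < 2, holds.
  Jo: 2 of 3 neighbours ≥ 2, adopts the app.
Round 4 — checking thresholds:
  Ana: 2 of 3 neighbours < 3, holds.
  Fay: 2 of 2 neighbours ≥ 2, adopts the app.
Round 5 — no new adoptions; cascade stops.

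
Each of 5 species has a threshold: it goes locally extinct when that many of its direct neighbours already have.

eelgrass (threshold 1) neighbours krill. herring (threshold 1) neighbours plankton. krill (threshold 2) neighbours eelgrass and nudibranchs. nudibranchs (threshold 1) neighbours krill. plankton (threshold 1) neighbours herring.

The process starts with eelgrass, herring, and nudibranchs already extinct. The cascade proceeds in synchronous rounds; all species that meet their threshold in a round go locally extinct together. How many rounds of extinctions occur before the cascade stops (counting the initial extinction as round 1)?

Round 1 — eelgrass, herring, nudibranchs go locally extinct (initial).
Round 2 — checking thresholds:
  krill: 2 of 2 neighbours ≥ 2, goes locally extinct.
  plankton: 1 of 1 neighbours ≥ 1, goes locally extinct.
Round 3 — no new extinctions; cascade stops.

2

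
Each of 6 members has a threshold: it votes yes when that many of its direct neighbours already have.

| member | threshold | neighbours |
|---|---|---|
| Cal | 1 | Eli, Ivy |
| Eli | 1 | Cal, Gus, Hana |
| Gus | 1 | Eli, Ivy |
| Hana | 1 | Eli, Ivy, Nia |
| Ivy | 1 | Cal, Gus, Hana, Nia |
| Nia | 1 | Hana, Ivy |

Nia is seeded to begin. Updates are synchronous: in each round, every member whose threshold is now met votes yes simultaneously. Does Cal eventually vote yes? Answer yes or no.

Round 1 — Nia votes yes (initial).
Round 2 — checking thresholds:
  Hana: 1 of 3 neighbours ≥ 1, votes yes.
  Ivy: 1 of 4 neighbours ≥ 1, votes yes.
Round 3 — checking thresholds:
  Cal: 1 of 2 neighbours ≥ 1, votes yes.
  Eli: 1 of 3 neighbours ≥ 1, votes yes.
  Gus: 1 of 2 neighbours ≥ 1, votes yes.
Round 4 — no new yes votes; cascade stops.

yes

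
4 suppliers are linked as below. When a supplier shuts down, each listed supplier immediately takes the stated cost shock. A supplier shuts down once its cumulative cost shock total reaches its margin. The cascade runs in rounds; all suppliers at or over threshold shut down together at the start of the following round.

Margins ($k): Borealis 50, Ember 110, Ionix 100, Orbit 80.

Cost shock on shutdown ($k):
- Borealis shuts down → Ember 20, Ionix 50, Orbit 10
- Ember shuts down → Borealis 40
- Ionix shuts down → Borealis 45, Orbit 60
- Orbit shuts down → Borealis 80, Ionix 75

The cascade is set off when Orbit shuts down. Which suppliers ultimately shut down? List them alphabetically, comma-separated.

Round 1 — Orbit shuts down (initial).
  Borealis: +80 → 80 ≥ 50
  Ionix: +75 → 75 < 100
Round 2 — Borealis shuts down.
  Ember: +20 → 20 < 110
  Ionix: +50 → 125 ≥ 100
Round 3 — Ionix shuts down.
No further shutdowns.

Borealis, Ionix, Orbit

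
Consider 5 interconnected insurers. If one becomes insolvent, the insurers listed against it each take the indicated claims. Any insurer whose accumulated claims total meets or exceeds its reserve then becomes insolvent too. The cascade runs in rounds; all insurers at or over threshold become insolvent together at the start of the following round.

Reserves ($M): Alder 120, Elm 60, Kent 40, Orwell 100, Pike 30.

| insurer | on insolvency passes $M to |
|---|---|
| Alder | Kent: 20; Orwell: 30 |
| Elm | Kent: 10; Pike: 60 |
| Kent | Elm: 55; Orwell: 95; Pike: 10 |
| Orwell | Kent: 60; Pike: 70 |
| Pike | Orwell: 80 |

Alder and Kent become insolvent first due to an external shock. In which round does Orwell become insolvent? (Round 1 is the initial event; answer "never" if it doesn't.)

2

Round 1 — Alder, Kent become insolvent (initial).
  Elm: +55 → 55 < 60
  Orwell: +30+95 → 125 ≥ 100
  Pike: +10 → 10 < 30
Round 2 — Orwell becomes insolvent.
  Pike: +70 → 80 ≥ 30
Round 3 — Pike becomes insolvent.
No further insolvencies.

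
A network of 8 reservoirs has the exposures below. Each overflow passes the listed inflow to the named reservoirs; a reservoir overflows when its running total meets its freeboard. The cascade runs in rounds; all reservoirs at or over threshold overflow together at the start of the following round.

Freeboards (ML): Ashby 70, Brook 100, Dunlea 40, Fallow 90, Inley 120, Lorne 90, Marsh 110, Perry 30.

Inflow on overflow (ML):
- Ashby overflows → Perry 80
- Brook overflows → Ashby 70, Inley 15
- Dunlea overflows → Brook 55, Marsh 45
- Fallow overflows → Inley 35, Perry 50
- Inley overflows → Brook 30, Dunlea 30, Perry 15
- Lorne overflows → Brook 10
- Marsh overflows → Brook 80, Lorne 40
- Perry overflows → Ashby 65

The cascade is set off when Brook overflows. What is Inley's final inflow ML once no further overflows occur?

15

Round 1 — Brook overflows (initial).
  Ashby: +70 → 70 ≥ 70
  Inley: +15 → 15 < 120
Round 2 — Ashby overflows.
  Perry: +80 → 80 ≥ 30
Round 3 — Perry overflows.
No further overflows.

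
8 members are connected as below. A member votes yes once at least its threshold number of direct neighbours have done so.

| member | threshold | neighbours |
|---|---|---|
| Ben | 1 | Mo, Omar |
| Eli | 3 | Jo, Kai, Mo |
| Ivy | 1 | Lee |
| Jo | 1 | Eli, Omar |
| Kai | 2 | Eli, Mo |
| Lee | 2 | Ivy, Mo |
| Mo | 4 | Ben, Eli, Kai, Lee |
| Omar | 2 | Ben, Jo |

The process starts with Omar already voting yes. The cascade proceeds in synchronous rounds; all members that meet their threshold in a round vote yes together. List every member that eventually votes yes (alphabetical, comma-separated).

Round 1 — Omar votes yes (initial).
Round 2 — checking thresholds:
  Ben: 1 of 2 neighbours ≥ 1, votes yes.
  Jo: 1 of 2 neighbours ≥ 1, votes yes.
Round 3 — no new yes votes; cascade stops.

Ben, Jo, Omar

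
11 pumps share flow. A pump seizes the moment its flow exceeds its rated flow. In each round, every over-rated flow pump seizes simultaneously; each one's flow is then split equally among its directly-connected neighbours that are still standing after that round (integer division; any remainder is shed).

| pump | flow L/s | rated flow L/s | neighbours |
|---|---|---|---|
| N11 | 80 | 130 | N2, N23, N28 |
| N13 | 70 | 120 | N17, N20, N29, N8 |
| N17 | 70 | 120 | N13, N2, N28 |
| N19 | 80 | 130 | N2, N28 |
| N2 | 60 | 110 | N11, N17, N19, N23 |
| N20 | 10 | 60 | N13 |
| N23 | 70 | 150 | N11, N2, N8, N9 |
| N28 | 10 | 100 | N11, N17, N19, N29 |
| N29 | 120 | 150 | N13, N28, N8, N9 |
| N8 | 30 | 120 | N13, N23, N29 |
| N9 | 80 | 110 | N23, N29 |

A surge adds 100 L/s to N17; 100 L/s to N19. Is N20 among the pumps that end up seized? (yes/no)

no

Round 1 — N17 at 170 > 120; N19 at 180 > 130. N17, N19 seize.
  N17 sheds 170 L/s to N13, N2, N28: 56 each (2 lost).
    N13: 70+56 = 126 > 120
    N2: 60+56 = 116 > 110
    N28: 10+56 = 66 ≤ 100
  N19 sheds 180 L/s to N2, N28: 90 each.
    N2: 116+90 = 206 > 110
    N28: 66+90 = 156 > 100
Round 2 — N13, N2, N28 seize.
  N13 sheds 126 L/s to N20, N29, N8: 42 each.
    N20: 10+42 = 52 ≤ 60
    N29: 120+42 = 162 > 150
    N8: 30+42 = 72 ≤ 120
  N2 sheds 206 L/s to N11, N23: 103 each.
    N11: 80+103 = 183 > 130
    N23: 70+103 = 173 > 150
  N28 sheds 156 L/s to N11, N29: 78 each.
    N11: 183+78 = 261 > 130
    N29: 162+78 = 240 > 150
Round 3 — N11, N23, N29 seize.
  N11 sheds 261 L/s: no online neighbours, lost.
  N23 sheds 173 L/s to N8, N9: 86 each (1 lost).
    N8: 72+86 = 158 > 120
    N9: 80+86 = 166 > 110
  N29 sheds 240 L/s to N8, N9: 120 each.
    N8: 158+120 = 278 > 120
    N9: 166+120 = 286 > 110
Round 4 — N8, N9 seize.
  N8 sheds 278 L/s: no online neighbours, lost.
  N9 sheds 286 L/s: no online neighbours, lost.
No further seizures.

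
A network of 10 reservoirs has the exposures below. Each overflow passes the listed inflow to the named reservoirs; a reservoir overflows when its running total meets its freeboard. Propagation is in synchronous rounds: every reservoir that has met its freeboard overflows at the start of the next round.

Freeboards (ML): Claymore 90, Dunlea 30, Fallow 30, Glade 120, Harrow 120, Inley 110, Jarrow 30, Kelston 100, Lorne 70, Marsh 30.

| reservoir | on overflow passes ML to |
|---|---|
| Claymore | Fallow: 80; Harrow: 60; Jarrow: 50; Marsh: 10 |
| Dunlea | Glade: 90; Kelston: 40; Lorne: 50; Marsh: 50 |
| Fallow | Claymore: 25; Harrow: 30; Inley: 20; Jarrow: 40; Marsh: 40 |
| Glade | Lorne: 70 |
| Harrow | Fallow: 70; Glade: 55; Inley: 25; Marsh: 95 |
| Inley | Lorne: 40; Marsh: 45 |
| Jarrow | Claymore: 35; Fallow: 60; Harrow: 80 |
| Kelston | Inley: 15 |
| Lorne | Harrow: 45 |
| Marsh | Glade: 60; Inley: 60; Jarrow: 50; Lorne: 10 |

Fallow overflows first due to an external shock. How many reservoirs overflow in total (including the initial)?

Round 1 — Fallow overflows (initial).
  Claymore: +25 → 25 < 90
  Harrow: +30 → 30 < 120
  Inley: +20 → 20 < 110
  Jarrow: +40 → 40 ≥ 30
  Marsh: +40 → 40 ≥ 30
Round 2 — Jarrow, Marsh overflow.
  Claymore: +35 → 60 < 90
  Glade: +60 → 60 < 120
  Harrow: +80 → 110 < 120
  Inley: +60 → 80 < 110
  Lorne: +10 → 10 < 70
No further overflows.

3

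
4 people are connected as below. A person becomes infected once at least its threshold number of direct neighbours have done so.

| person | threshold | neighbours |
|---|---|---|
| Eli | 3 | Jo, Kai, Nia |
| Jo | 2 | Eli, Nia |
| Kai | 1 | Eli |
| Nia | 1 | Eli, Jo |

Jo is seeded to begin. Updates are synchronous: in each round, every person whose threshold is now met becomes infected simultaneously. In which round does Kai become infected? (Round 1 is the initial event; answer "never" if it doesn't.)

never

Round 1 — Jo becomes infected (initial).
Round 2 — checking thresholds:
  Eli: 1 of 3 neighbours < 3, below threshold.
  Nia: 1 of 2 neighbours ≥ 1, becomes infected.
Round 3 — no new infections; cascade stops.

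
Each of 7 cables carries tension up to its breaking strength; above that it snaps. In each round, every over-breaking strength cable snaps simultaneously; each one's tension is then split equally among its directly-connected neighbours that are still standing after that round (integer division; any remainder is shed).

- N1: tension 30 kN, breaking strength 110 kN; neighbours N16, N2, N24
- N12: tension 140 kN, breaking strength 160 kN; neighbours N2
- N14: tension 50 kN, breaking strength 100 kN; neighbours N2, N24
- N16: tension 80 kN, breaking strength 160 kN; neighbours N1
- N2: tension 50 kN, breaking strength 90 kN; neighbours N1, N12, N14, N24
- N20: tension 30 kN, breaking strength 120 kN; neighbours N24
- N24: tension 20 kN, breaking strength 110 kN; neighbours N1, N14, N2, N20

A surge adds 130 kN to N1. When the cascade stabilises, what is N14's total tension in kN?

Round 1 — N1 at 160 > 110. N1 snaps.
  N1 sheds 160 kN to N16, N2, N24: 53 each (1 lost).
    N16: 80+53 = 133 ≤ 160
    N2: 50+53 = 103 > 90
    N24: 20+53 = 73 ≤ 110
Round 2 — N2 snaps.
  N2 sheds 103 kN to N12, N14, N24: 34 each (1 lost).
    N12: 140+34 = 174 > 160
    N14: 50+34 = 84 ≤ 100
    N24: 73+34 = 107 ≤ 110
Round 3 — N12 snaps.
  N12 sheds 174 kN: no online neighbours, lost.
No further breaks.

84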